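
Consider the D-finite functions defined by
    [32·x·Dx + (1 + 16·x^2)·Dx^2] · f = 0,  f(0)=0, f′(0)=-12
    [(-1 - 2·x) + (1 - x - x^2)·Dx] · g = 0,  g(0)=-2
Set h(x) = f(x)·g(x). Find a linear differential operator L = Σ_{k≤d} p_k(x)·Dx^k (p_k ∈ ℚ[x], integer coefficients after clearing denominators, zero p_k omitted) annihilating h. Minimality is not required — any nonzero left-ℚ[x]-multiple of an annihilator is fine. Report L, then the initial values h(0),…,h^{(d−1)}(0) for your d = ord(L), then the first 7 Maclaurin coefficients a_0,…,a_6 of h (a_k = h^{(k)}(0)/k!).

f: a_k = 0, -12, 0, 64, 0, -3072/5, 0, …
g: a_k = -2, -2, -4, -6, -10, -16, -26, …
h₀=f·g: eliminate ⇒ L₀, order ≤ 2·1.
L = (2 + 32·x + 96·x^2) + (2 - 28·x + 64·x^2 + 96·x^3)·Dx + (-1 + x - 15·x^2 + 16·x^3 + 16·x^4)·Dx^2  (order 2).
h: a_k = 0, 24, 24, -80, -56, 5464/5, 5184/5, …
ICs: h(0) = 0, h′(0) = 24.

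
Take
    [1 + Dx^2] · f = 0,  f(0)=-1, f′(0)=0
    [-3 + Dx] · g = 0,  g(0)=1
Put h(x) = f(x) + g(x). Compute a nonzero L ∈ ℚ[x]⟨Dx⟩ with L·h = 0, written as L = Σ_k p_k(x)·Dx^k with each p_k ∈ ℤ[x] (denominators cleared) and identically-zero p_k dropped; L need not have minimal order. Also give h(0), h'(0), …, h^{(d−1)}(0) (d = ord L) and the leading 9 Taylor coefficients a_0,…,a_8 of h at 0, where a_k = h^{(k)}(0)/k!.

L = -3 + Dx - 3·Dx^2 + Dx^3  (order 3).
h: a_k = 0, 3, 5, 9/2, 10/3, 81/40, 73/72, 243/560, 41/252, …
ICs: h(0) = 0, h′(0) = 3, h′′(0) = 10.

f: a_k = -1, 0, 1/2, 0, -1/24, 0, 1/720, 0, -1/40320, …
g: a_k = 1, 3, 9/2, 9/2, 27/8, 81/40, 81/80, 243/560, 729/4480, …
Sum ⇒ L₀ = lclm(L_f,L_g) in ℚ(x)⟨Dx⟩.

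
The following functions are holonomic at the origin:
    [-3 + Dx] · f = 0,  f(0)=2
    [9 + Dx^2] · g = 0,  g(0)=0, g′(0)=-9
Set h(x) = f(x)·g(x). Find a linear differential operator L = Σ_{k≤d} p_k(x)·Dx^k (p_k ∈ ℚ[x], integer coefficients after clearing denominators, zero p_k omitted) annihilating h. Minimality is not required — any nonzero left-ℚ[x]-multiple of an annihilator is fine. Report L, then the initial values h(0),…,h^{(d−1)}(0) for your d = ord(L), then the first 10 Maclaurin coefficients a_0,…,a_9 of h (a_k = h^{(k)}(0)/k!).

f: a_k = 2, 6, 9, 9, 27/4, 81/20, 81/40, 243/280, 729/2240, 243/2240, …
g: a_k = 0, -9, 0, 27/2, 0, -243/40, 0, 729/560, 0, -729/4480, …
f·g: L₀ = L_f ⊗_s L_g, ord ≤ 1·2.
L = 18 - 6·Dx + Dx^2  (order 2).
h: a_k = 0, -18, -54, -54, 0, 243/5, 243/5, 729/35, 0, -729/140, …
ICs: h(0) = 0, h′(0) = -18.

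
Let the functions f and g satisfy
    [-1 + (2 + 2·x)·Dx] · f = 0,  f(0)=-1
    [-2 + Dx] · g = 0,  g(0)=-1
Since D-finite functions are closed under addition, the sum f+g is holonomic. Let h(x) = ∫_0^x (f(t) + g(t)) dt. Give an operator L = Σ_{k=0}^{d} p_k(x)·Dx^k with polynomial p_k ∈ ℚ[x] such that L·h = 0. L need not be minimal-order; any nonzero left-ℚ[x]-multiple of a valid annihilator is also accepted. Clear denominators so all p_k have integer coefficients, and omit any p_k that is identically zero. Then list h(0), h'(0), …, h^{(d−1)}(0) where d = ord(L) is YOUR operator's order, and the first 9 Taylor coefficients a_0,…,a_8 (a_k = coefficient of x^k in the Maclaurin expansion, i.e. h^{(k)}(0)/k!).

f: a_k = -1, -1/2, 1/8, -1/16, 5/128, -7/256, 21/1024, -33/2048, 429/32768, …
g: a_k = -1, -2, -2, -4/3, -2/3, -4/15, -4/45, -8/315, -2/315, …
Weyl lclm of L_f,L_g ⇒ L₀ (ord ≤ 2).
∫: right-multiply L₀ by Dx.
L = (10 + 8·x)·Dx + (-17 - 32·x - 16·x^2)·Dx^2 + (6 + 14·x + 8·x^2)·Dx^3  (order 3).
h: a_k = 0, -2, -5/4, -5/8, -67/192, -241/1920, -1129/23040, -3151/322560, -26779/5160960, …
ICs: h(0) = 0, h′(0) = -2, h′′(0) = -5/2.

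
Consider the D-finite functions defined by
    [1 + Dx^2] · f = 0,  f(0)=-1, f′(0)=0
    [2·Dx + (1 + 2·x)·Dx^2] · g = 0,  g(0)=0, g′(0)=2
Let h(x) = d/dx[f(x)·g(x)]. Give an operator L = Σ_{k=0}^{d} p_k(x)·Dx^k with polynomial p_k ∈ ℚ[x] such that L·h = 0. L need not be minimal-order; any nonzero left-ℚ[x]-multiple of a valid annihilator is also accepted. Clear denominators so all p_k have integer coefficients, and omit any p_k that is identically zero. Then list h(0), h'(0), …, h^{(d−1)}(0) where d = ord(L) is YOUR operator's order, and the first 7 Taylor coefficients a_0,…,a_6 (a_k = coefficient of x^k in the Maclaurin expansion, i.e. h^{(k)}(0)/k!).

f: a_k = -1, 0, 1/2, 0, -1/24, 0, 1/720, …
g: a_k = 0, 2, -2, 8/3, -4, 32/5, -32/3, …
Product ⇒ symmetric product L₀, ord ≤ 4.
Differentiate: ansatz ord ≤ ord L₀ ⇒ L.
L = (-52 - 31·x - 87·x^2 - 96·x^3 - 8·x^4 + 48·x^5 + 16·x^6) + (-33 - 98·x - 80·x^2 + 80·x^4 + 32·x^5)·Dx + (-55 - 46·x - 110·x^2 - 96·x^3 + 32·x^4 + 96·x^5 + 32·x^6)·Dx^2 + (-33 - 98·x - 80·x^2 + 80·x^4 + 32·x^5)·Dx^3 + (-3 - 15·x - 23·x^2 + 40·x^4 + 48·x^5 + 16·x^6)·Dx^4  (order 4).
h: a_k = -2, 4, -5, 12, -103/4, 105/2, -12763/120, …
ICs: h(0) = -2, h′(0) = 4, h′′(0) = -10, h′′′(0) = 72.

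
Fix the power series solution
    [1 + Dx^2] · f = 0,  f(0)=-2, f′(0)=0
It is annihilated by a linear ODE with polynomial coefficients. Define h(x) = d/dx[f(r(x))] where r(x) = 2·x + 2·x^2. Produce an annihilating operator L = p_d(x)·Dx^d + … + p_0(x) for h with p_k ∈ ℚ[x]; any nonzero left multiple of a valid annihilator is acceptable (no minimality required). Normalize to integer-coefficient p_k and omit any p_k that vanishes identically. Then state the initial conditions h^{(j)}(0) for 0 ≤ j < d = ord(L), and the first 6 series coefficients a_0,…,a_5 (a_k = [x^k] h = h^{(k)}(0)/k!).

L = (16 + 32·x + 96·x^2 + 128·x^3 + 64·x^4) + (-6 - 12·x)·Dx + (1 + 4·x + 4·x^2)·Dx^2  (order 2).
h: a_k = 0, 8, 24, 32/3, -80/3, -704/15, …
ICs: h(0) = 0, h′(0) = 8.

f: a_k = -2, 0, 1, 0, -1/12, 0, …
Substitute x→r, Dx→(1/r')Dx; clear ⇒ L₀.
Differentiate: ansatz ord ≤ ord L₀ ⇒ L.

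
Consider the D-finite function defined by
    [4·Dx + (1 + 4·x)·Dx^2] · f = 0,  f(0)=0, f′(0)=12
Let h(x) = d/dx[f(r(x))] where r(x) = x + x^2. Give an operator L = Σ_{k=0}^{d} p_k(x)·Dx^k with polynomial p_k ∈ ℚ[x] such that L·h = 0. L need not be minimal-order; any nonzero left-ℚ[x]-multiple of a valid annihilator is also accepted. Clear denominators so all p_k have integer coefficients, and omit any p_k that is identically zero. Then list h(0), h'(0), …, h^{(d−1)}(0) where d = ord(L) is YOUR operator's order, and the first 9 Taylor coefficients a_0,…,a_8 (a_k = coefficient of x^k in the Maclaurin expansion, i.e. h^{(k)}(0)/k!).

f: a_k = 0, 12, -24, 64, -192, 3072/5, -2048, 49152/7, -24576, …
h₀=f(r): pull back L_f along r ⇒ L₀.
Derive L from L₀ (diff closure).
L = 2 + (1 + 2·x)·Dx  (order 1).
h: a_k = 12, -24, 48, -96, 192, -384, 768, -1536, 3072, …
ICs: h(0) = 12.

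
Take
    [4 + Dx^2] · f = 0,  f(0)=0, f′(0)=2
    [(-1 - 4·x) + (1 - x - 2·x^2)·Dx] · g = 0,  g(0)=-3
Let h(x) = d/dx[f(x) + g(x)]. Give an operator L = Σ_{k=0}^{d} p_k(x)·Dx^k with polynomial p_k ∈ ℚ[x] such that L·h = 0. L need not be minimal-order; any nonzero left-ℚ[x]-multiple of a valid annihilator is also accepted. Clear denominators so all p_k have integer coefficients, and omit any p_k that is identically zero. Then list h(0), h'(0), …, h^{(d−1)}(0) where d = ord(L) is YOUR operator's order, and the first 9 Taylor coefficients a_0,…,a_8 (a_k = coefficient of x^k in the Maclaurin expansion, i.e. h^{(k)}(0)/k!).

L = (576 + 2400·x + 5616·x^2 + 3360·x^3 + 3840·x^4 + 1152·x^5 + 768·x^6) + (-68 - 236·x + 240·x^2 + 488·x^3 + 560·x^4 + 672·x^5 + 448·x^6 + 256·x^7)·Dx + (144 + 600·x + 1404·x^2 + 840·x^3 + 960·x^4 + 288·x^5 + 192·x^6)·Dx^2 + (-17 - 59·x + 60·x^2 + 122·x^3 + 140·x^4 + 168·x^5 + 112·x^6 + 64·x^7)·Dx^3  (order 3).
h: a_k = -1, -18, -49, -132, -941/3, -774, -80333/45, -4104, -2900201/315, …
ICs: h(0) = -1, h′(0) = -18, h′′(0) = -98.

f: a_k = 0, 2, 0, -4/3, 0, 4/15, 0, -8/315, 0, …
g: a_k = -3, -3, -9, -15, -33, -63, -129, -255, -513, …
h₀=f+g: left-lcm gives L₀, ord ≤ 3.
h₀' ⇒ L via d/dx closure of L₀.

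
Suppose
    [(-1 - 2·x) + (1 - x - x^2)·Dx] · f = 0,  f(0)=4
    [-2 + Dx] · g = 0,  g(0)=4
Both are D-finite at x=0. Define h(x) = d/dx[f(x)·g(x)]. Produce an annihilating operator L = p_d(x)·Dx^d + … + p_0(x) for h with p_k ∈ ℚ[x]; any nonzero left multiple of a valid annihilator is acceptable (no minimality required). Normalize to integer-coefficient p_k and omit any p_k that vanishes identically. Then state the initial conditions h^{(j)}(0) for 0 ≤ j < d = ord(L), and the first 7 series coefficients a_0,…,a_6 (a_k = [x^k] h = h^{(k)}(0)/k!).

f: a_k = 4, 4, 8, 12, 20, 32, 52, …
g: a_k = 4, 8, 8, 16/3, 8/3, 16/15, 16/45, …
L₀ := L_f ⊗_s L_g (sym. prod.), ord ≤ 1.
h=h₀': d/dx-closure on L₀ ⇒ L.
L = (12 + 2·x - 10·x^2 + 4·x^4) + (-3 + 3·x + 5·x^2 - 2·x^3 - 2·x^4)·Dx  (order 1).
h: a_k = 48, 192, 496, 1088, 2208, 64352/15, 40496/5, …
ICs: h(0) = 48.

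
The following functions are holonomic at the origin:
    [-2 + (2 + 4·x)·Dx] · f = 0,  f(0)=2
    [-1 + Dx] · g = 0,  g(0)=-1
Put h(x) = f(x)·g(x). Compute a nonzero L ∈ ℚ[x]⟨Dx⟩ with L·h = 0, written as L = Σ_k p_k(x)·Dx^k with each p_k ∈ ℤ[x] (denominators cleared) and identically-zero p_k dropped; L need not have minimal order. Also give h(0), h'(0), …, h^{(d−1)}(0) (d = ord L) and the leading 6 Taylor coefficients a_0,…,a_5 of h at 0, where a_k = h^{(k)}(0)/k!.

L = (-2 - 2·x) + (1 + 2·x)·Dx  (order 1).
h: a_k = -2, -4, -2, -4/3, 1/3, -14/15, …
ICs: h(0) = -2.

f: a_k = 2, 2, -1, 1, -5/4, 7/4, …
g: a_k = -1, -1, -1/2, -1/6, -1/24, -1/120, …
Sym-product of L_f,L_g gives L₀ (≤ ord 1).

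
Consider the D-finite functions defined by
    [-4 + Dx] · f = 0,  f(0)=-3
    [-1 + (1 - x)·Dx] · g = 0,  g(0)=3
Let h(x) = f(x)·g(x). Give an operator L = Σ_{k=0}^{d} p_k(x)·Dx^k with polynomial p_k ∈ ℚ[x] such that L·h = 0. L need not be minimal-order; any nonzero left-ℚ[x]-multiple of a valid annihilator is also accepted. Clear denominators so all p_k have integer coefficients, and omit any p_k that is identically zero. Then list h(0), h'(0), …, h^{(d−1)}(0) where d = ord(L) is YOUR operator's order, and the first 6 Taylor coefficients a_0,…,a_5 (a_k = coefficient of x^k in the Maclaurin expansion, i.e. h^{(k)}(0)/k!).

L = (5 - 4·x) + (-1 + x)·Dx  (order 1).
h: a_k = -9, -45, -117, -213, -309, -1929/5, …
ICs: h(0) = -9.

f: a_k = -3, -12, -24, -32, -32, -128/5, …
g: a_k = 3, 3, 3, 3, 3, 3, …
L₀ := L_f ⊗_s L_g (sym. prod.), ord ≤ 1.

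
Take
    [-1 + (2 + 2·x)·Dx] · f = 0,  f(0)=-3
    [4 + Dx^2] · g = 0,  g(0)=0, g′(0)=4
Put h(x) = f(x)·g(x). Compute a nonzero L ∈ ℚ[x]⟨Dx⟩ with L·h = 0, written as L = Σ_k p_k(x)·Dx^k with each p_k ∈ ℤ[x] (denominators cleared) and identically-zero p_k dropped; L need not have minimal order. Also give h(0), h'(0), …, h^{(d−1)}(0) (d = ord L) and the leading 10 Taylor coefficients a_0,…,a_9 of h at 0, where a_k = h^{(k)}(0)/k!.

L = (19 + 32·x + 16·x^2) + (-4 - 4·x)·Dx + (4 + 8·x + 4·x^2)·Dx^2  (order 2).
h: a_k = 0, -12, -6, 19/2, 13/4, -341/160, -201/320, 7687/26880, 17/10752, 216983/7741440, …
ICs: h(0) = 0, h′(0) = -12.

f: a_k = -3, -3/2, 3/8, -3/16, 15/128, -21/256, 63/1024, -99/2048, 1287/32768, -2145/65536, …
g: a_k = 0, 4, 0, -8/3, 0, 8/15, 0, -16/315, 0, 8/2835, …
f·g: L₀ = L_f ⊗_s L_g, ord ≤ 1·2.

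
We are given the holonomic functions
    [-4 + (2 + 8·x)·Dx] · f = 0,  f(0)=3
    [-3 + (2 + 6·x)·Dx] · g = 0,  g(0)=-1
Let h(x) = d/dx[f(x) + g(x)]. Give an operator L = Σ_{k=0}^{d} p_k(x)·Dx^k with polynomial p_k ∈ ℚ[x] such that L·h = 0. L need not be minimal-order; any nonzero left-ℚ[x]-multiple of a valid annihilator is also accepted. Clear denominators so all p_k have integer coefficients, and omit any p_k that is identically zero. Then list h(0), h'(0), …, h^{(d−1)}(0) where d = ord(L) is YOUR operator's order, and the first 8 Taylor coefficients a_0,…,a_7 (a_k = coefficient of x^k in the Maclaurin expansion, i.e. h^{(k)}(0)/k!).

L = -18 + (-21 - 72·x)·Dx + (-2 - 14·x - 24·x^2)·Dx^2  (order 2).
h: a_k = 9/2, -39/4, 495/16, -3435/32, 99015/256, -728217/512, 10848915/2048, -81530163/4096, …
ICs: h(0) = 9/2, h′(0) = -39/4.

f: a_k = 3, 6, -6, 12, -30, 84, -252, 792, …
g: a_k = -1, -3/2, 9/8, -27/16, 405/128, -1701/256, 15309/1024, -72171/2048, …
Sum ⇒ L₀ = lclm(L_f,L_g) in ℚ(x)⟨Dx⟩.
Derive L from L₀ (diff closure).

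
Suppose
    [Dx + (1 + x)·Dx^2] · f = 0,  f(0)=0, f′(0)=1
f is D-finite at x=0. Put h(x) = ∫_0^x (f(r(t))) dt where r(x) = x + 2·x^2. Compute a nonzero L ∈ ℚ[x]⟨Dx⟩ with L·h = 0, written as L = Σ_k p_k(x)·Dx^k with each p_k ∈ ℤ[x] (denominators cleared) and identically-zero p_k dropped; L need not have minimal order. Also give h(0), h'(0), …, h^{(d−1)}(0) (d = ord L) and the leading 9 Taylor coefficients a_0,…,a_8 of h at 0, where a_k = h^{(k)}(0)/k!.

f: a_k = 0, 1, -1/2, 1/3, -1/4, 1/5, -1/6, 1/7, -1/8, …
Substitute x→r, Dx→(1/r')Dx; clear ⇒ L₀.
h=∫h₀ ⇒ L = L₀·Dx.
L = (-3 + 4·x + 8·x^2)·Dx^2 + (1 + 5·x + 6·x^2 + 8·x^3)·Dx^3  (order 3).
h: a_k = 0, 0, 1/2, 1/2, -5/12, -1/20, 11/30, -3/14, -13/56, …
ICs: h(0) = 0, h′(0) = 0, h′′(0) = 1.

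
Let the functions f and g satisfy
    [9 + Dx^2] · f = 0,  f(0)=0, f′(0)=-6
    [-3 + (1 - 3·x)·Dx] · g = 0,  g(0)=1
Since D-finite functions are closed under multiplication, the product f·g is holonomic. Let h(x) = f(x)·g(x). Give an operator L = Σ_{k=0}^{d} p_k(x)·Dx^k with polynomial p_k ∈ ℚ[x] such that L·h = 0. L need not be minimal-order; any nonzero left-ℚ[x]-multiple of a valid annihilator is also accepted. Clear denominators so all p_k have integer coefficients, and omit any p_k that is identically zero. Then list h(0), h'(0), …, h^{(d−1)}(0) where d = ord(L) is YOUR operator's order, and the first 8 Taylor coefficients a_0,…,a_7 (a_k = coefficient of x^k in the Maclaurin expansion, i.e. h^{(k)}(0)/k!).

L = (-9 + 27·x) + 6·Dx + (-1 + 3·x)·Dx^2  (order 2).
h: a_k = 0, -6, -18, -45, -135, -8181/20, -24543/20, -1030563/280, …
ICs: h(0) = 0, h′(0) = -6.

f: a_k = 0, -6, 0, 9, 0, -81/20, 0, 243/280, …
g: a_k = 1, 3, 9, 27, 81, 243, 729, 2187, …
h₀=f·g: eliminate ⇒ L₀, order ≤ 2·1.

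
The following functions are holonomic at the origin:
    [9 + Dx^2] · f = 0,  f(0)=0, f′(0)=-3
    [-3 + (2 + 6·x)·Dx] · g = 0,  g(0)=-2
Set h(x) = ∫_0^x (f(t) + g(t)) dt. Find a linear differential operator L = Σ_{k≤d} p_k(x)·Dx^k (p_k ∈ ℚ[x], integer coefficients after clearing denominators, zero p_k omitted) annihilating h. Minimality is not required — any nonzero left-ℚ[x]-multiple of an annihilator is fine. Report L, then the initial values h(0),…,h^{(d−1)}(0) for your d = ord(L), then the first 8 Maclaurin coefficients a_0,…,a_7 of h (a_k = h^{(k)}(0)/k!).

L = (-63 - 216·x - 324·x^2)·Dx + (18 + 198·x + 648·x^2 + 648·x^3)·Dx^2 + (-7 - 24·x - 36·x^2)·Dx^3 + (2 + 22·x + 72·x^2 + 72·x^3)·Dx^4  (order 4).
h: a_k = 0, -2, -3, 3/4, 9/32, 81/64, -3267/1280, 2187/512, …
ICs: h(0) = 0, h′(0) = -2, h′′(0) = -6, h′′′(0) = 9/2.

f: a_k = 0, -3, 0, 9/2, 0, -81/40, 0, 243/560, …
g: a_k = -2, -3, 9/4, -27/8, 405/64, -1701/128, 15309/512, -72171/1024, …
Weyl lclm of L_f,L_g ⇒ L₀ (ord ≤ 3).
Integrate: L := L₀·Dx.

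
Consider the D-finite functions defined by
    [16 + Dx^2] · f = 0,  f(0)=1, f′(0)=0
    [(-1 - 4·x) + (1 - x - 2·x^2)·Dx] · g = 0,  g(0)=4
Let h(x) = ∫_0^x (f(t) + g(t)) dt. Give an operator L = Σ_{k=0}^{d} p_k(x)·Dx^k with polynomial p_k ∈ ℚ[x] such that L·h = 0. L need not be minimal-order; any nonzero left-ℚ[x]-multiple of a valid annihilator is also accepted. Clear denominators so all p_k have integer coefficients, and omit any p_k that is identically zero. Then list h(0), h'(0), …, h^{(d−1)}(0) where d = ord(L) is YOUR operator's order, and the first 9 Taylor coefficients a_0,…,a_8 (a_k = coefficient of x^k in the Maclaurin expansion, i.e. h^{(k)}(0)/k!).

f: a_k = 1, 0, -8, 0, 32/3, 0, -256/45, 0, 512/315, …
g: a_k = 4, 4, 12, 20, 44, 84, 172, 340, 684, …
L₀ := lclm(L_f,L_g); ord L₀ ≤ 2+1.
h=∫₀ˣh₀: take L = L₀·Dx.
L = (-368 - 1408·x + 256·x^2 - 512·x^3 - 2560·x^4 - 2048·x^5)·Dx + (176 - 336·x - 384·x^2 + 1024·x^3 + 384·x^4 - 1536·x^5 - 1024·x^6)·Dx^2 + (-23 - 88·x + 16·x^2 - 32·x^3 - 160·x^4 - 128·x^5)·Dx^3 + (11 - 21·x - 24·x^2 + 64·x^3 + 24·x^4 - 96·x^5 - 64·x^6)·Dx^4  (order 4).
h: a_k = 0, 5, 2, 4/3, 5, 164/15, 14, 7484/315, 85/2, …
ICs: h(0) = 0, h′(0) = 5, h′′(0) = 4, h′′′(0) = 8.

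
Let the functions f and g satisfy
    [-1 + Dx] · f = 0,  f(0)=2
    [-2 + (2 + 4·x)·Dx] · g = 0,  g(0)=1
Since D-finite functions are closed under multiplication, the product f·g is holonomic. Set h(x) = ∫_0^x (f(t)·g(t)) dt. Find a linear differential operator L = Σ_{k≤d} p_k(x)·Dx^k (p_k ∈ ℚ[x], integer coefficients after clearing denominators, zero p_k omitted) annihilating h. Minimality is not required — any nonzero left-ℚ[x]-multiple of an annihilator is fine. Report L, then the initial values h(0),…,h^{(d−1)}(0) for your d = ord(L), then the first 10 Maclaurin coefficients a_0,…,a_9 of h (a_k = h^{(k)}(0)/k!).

f: a_k = 2, 2, 1, 1/3, 1/12, 1/60, 1/360, 1/2520, 1/20160, 1/181440, …
g: a_k = 1, 1, -1/2, 1/2, -5/8, 7/8, -21/16, 33/16, -429/128, 715/128, …
Sym-product of L_f,L_g gives L₀ (≤ ord 1).
∫: right-multiply L₀ by Dx.
L = (-2 - 2·x)·Dx + (1 + 2·x)·Dx^2  (order 2).
h: a_k = 0, 2, 2, 2/3, 1/3, -1/15, 7/45, -61/315, 347/1260, -4591/11340, …
ICs: h(0) = 0, h′(0) = 2.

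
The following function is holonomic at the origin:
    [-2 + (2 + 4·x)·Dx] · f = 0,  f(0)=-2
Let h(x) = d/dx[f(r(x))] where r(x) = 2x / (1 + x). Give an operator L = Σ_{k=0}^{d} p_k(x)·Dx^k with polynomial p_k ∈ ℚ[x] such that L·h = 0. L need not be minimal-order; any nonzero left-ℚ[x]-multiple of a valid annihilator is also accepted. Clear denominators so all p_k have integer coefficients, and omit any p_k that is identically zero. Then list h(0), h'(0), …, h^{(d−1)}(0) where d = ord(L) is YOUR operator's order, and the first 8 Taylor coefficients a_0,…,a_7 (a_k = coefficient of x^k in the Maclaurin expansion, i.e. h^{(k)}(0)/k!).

f: a_k = -2, -2, 1, -1, 5/4, -7/4, 21/8, -33/8, …
f∘r: x↦r, Dx↦Dx/r' in L_f ⇒ L₀.
h=h₀': d/dx-closure on L₀ ⇒ L.
L = (-4 - 10·x) + (-1 - 6·x - 5·x^2)·Dx  (order 1).
h: a_k = -4, 16, -60, 240, -1020, 4512, -20468, 94400, …
ICs: h(0) = -4.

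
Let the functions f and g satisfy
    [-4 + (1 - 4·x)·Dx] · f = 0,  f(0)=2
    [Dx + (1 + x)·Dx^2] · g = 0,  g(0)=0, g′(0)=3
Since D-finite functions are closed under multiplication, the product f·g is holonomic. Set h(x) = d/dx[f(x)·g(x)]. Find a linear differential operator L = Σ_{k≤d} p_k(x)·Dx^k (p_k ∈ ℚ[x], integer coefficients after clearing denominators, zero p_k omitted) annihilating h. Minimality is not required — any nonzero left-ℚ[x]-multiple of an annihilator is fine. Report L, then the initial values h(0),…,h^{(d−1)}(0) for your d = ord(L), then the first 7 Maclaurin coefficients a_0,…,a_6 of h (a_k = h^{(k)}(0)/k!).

L = 16 + (10 + 20·x)·Dx + (-1 + 3·x + 4·x^2)·Dx^2  (order 2).
h: a_k = 6, 42, 258, 1370, 6856, 164514/5, 767762/5, …
ICs: h(0) = 6, h′(0) = 42.

f: a_k = 2, 8, 32, 128, 512, 2048, 8192, …
g: a_k = 0, 3, -3/2, 1, -3/4, 3/5, -1/2, …
Product ⇒ symmetric product L₀, ord ≤ 2.
Differentiate: ansatz ord ≤ ord L₀ ⇒ L.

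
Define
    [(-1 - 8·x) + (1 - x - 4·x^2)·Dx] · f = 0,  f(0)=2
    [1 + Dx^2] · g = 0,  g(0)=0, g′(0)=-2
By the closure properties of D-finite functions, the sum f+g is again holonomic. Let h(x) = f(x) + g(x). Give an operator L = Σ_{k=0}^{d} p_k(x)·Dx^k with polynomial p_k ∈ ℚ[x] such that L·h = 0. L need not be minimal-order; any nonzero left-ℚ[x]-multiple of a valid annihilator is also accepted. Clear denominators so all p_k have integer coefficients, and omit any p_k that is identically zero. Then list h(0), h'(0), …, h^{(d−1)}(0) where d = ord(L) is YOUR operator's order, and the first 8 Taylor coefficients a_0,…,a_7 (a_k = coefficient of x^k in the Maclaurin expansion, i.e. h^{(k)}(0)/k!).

f: a_k = 2, 2, 10, 18, 58, 130, 362, 882, …
g: a_k = 0, -2, 0, 1/3, 0, -1/60, 0, 1/2520, …
h₀=f+g: left-lcm gives L₀, ord ≤ 3.
L = (55 + 486·x + 553·x^2 + 1488·x^3 + 80·x^4 + 128·x^5) + (-11 - 11·x - 23·x^2 + 169·x^3 + 348·x^4 + 48·x^5 + 64·x^6)·Dx + (55 + 486·x + 553·x^2 + 1488·x^3 + 80·x^4 + 128·x^5)·Dx^2 + (-11 - 11·x - 23·x^2 + 169·x^3 + 348·x^4 + 48·x^5 + 64·x^6)·Dx^3  (order 3).
h: a_k = 2, 0, 10, 55/3, 58, 7799/60, 362, 2222641/2520, …
ICs: h(0) = 2, h′(0) = 0, h′′(0) = 20.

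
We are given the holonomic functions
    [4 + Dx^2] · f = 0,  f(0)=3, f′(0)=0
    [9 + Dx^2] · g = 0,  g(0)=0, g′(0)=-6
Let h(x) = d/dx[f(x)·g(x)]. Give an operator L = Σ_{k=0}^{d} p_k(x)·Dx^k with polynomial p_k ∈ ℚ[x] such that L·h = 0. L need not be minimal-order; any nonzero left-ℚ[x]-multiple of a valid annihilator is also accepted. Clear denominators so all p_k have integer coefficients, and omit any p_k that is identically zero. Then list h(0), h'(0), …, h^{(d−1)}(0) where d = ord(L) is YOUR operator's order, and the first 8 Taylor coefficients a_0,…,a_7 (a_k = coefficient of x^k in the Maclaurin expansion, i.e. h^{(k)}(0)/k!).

L = 25 + 26·Dx^2 + Dx^4  (order 4).
h: a_k = -18, 0, 189, 0, -1563/4, 0, 13021/40, 0, …
ICs: h(0) = -18, h′(0) = 0, h′′(0) = 378, h′′′(0) = 0.

f: a_k = 3, 0, -6, 0, 2, 0, -4/15, 0, …
g: a_k = 0, -6, 0, 9, 0, -81/20, 0, 243/280, …
f·g: L₀ = L_f ⊗_s L_g, ord ≤ 2·2.
Derive L from L₀ (diff closure).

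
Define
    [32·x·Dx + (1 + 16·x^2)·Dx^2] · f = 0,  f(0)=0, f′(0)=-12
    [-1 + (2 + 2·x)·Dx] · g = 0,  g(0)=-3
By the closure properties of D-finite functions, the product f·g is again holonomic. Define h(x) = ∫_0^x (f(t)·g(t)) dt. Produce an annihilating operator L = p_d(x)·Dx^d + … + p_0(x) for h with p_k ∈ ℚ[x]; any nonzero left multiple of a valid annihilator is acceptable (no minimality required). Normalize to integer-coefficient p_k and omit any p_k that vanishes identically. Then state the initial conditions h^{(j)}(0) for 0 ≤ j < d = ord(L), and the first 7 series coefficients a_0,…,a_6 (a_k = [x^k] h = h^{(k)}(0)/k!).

L = (3 - 64·x - 16·x^2)·Dx + (-4 + 124·x + 192·x^2 + 64·x^3)·Dx^2 + (4 + 8·x + 68·x^2 + 128·x^3 + 64·x^4)·Dx^3  (order 3).
h: a_k = 0, 0, 18, 6, -393/8, -75/4, 99509/320, …
ICs: h(0) = 0, h′(0) = 0, h′′(0) = 36.

f: a_k = 0, -12, 0, 64, 0, -3072/5, 0, …
g: a_k = -3, -3/2, 3/8, -3/16, 15/128, -21/256, 63/1024, …
f·g: L₀ = L_f ⊗_s L_g, ord ≤ 2·1.
h=∫h₀ ⇒ L = L₀·Dx.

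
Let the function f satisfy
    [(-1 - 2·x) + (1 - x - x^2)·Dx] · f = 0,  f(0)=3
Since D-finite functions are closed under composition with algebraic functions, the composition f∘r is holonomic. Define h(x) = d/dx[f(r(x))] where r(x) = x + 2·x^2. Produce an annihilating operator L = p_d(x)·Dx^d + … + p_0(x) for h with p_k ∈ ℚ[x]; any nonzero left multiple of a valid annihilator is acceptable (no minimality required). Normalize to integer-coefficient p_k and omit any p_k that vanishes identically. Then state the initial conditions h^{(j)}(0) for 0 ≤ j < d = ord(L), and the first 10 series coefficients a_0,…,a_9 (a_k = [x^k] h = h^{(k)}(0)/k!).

f: a_k = 3, 3, 6, 9, 15, 24, 39, 63, 102, 165, …
Substitute x→r, Dx→(1/r')Dx; clear ⇒ L₀.
Derive L from L₀ (diff closure).
L = (8 + 42·x + 126·x^2 + 208·x^3 + 408·x^4 + 480·x^5 + 320·x^6) + (-1 - 5·x - 3·x^2 + 18·x^3 + 80·x^4 + 120·x^5 + 112·x^6 + 64·x^7)·Dx  (order 1).
h: a_k = 3, 24, 99, 372, 1260, 4266, 13797, 43872, 137241, 424290, …
ICs: h(0) = 3.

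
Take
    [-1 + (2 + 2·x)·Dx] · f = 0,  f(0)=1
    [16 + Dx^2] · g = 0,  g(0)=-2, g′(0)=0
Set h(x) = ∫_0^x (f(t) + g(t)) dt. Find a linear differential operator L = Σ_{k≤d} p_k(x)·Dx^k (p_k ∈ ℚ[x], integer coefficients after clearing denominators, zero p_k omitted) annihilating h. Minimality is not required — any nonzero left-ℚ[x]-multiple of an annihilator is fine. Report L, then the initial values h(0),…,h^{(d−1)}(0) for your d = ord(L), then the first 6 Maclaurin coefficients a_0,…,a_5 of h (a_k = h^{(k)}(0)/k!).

f: a_k = 1, 1/2, -1/8, 1/16, -5/128, 7/256, …
g: a_k = -2, 0, 16, 0, -64/3, 0, …
Weyl lclm of L_f,L_g ⇒ L₀ (ord ≤ 3).
h=∫₀ˣh₀: take L = L₀·Dx.
L = (-1072 - 2048·x - 1024·x^2)·Dx + (2016 + 6112·x + 6144·x^2 + 2048·x^3)·Dx^2 + (-67 - 128·x - 64·x^2)·Dx^3 + (126 + 382·x + 384·x^2 + 128·x^3)·Dx^4  (order 4).
h: a_k = 0, -1, 1/4, 127/24, 1/64, -8207/1920, …
ICs: h(0) = 0, h′(0) = -1, h′′(0) = 1/2, h′′′(0) = 127/4.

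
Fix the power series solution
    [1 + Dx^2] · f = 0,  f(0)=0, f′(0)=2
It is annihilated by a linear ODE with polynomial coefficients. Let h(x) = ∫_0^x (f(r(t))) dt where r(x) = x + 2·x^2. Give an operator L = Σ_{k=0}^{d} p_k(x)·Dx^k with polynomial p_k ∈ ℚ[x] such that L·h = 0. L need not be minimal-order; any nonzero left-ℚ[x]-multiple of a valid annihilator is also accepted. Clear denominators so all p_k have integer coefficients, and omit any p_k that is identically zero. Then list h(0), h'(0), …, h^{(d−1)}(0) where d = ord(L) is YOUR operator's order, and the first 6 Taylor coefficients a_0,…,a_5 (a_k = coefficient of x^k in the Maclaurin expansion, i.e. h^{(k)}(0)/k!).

L = (1 + 12·x + 48·x^2 + 64·x^3)·Dx - 4·Dx^2 + (1 + 4·x)·Dx^3  (order 3).
h: a_k = 0, 0, 1, 4/3, -1/12, -2/5, …
ICs: h(0) = 0, h′(0) = 0, h′′(0) = 2.

f: a_k = 0, 2, 0, -1/3, 0, 1/60, …
Substitute x→r, Dx→(1/r')Dx; clear ⇒ L₀.
h=∫₀ˣh₀: take L = L₀·Dx.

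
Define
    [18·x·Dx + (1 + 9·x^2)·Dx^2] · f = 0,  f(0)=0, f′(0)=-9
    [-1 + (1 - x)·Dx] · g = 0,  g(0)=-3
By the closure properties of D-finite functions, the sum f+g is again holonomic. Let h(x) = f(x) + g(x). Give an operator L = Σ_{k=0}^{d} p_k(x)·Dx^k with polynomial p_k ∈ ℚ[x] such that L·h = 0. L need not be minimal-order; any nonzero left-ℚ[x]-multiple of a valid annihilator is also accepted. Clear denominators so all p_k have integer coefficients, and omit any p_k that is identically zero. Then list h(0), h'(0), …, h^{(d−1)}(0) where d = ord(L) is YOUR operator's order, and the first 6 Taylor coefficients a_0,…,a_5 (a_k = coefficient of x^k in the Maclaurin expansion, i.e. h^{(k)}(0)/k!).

f: a_k = 0, -9, 0, 27, 0, -729/5, …
g: a_k = -3, -3, -3, -3, -3, -3, …
Sum ⇒ L₀ = lclm(L_f,L_g) in ℚ(x)⟨Dx⟩.
L = (18 - 72·x - 486·x^2)·Dx + (-12 + 18·x + 180·x^2 - 486·x^3)·Dx^2 + (1 + 8·x + 72·x^3 - 81·x^4)·Dx^3  (order 3).
h: a_k = -3, -12, -3, 24, -3, -744/5, …
ICs: h(0) = -3, h′(0) = -12, h′′(0) = -6.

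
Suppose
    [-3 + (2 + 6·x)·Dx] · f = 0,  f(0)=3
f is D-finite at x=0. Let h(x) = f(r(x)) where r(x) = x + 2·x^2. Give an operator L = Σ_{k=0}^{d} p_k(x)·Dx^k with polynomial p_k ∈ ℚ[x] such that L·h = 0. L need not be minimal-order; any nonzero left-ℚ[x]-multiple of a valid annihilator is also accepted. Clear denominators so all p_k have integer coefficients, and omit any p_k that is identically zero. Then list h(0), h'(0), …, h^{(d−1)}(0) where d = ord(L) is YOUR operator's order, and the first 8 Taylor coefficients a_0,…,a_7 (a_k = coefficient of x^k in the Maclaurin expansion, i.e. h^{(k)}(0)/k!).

L = (-3 - 12·x) + (2 + 6·x + 12·x^2)·Dx  (order 1).
h: a_k = 3, 9/2, 45/8, -135/16, 945/128, 1215/256, -33615/1024, 125145/2048, …
ICs: h(0) = 3.

f: a_k = 3, 9/2, -27/8, 81/16, -1215/128, 5103/256, -45927/1024, 216513/2048, …
h₀=f(r): pull back L_f along r ⇒ L₀.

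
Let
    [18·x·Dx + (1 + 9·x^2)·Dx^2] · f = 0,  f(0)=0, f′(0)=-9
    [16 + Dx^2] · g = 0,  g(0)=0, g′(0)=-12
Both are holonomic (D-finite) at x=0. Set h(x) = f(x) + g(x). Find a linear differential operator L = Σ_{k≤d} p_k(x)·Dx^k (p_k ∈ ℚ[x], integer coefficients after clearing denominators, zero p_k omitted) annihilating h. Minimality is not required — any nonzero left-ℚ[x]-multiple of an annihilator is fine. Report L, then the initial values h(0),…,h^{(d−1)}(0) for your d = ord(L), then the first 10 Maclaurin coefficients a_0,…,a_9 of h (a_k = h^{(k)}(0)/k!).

L = (-13248·x + 181440·x^3 + 186624·x^5)·Dx + (-16 + 6048·x^2 + 66096·x^4 + 93312·x^6)·Dx^2 + (-828·x + 11340·x^3 + 11664·x^5)·Dx^3 + (-1 + 378·x^2 + 4131·x^4 + 5832·x^6)·Dx^4  (order 4).
h: a_k = 0, -21, 0, 59, 0, -857/5, 0, 99439/105, 0, -6202193/945, …
ICs: h(0) = 0, h′(0) = -21, h′′(0) = 0, h′′′(0) = 354.

f: a_k = 0, -9, 0, 27, 0, -729/5, 0, 6561/7, 0, -6561, …
g: a_k = 0, -12, 0, 32, 0, -128/5, 0, 1024/105, 0, -2048/945, …
h₀=f+g: left-lcm gives L₀, ord ≤ 4.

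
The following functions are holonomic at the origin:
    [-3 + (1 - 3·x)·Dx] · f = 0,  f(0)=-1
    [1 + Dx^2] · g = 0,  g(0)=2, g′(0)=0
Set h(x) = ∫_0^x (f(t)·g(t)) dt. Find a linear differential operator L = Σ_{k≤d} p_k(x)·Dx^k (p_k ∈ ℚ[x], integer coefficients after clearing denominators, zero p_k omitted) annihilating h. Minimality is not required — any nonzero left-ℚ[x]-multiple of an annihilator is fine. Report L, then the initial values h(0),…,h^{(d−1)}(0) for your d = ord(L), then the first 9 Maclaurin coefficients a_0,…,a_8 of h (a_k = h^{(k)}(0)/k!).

f: a_k = -1, -3, -9, -27, -81, -243, -729, -2187, -6561, …
g: a_k = 2, 0, -1, 0, 1/12, 0, -1/360, 0, 1/20160, …
f·g: L₀ = L_f ⊗_s L_g, ord ≤ 1·2.
h=∫₀ˣh₀: take L = L₀·Dx.
L = (-1 + 3·x)·Dx + 6·Dx^2 + (-1 + 3·x)·Dx^3  (order 3).
h: a_k = 0, -2, -3, -17/3, -51/4, -1837/60, -1837/24, -495989/2520, -495989/960, …
ICs: h(0) = 0, h′(0) = -2, h′′(0) = -6.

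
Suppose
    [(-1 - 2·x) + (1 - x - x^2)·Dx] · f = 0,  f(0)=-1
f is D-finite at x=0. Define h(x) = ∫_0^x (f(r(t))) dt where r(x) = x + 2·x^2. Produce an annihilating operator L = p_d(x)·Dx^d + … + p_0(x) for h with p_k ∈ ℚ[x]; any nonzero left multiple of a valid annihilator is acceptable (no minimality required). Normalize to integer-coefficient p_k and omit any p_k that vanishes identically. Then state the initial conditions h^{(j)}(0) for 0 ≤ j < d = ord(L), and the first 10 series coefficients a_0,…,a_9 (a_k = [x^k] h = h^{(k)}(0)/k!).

f: a_k = -1, -1, -2, -3, -5, -8, -13, -21, -34, -55, …
Change of var in L_f (x↦r) gives L₀.
h=∫₀ˣh₀: take L = L₀·Dx.
L = (1 + 6·x + 12·x^2 + 16·x^3)·Dx + (-1 + x + 3·x^2 + 4·x^3 + 4·x^4)·Dx^2  (order 2).
h: a_k = 0, -1, -1/2, -4/3, -11/4, -31/5, -14, -237/7, -657/8, -1828/9, …
ICs: h(0) = 0, h′(0) = -1.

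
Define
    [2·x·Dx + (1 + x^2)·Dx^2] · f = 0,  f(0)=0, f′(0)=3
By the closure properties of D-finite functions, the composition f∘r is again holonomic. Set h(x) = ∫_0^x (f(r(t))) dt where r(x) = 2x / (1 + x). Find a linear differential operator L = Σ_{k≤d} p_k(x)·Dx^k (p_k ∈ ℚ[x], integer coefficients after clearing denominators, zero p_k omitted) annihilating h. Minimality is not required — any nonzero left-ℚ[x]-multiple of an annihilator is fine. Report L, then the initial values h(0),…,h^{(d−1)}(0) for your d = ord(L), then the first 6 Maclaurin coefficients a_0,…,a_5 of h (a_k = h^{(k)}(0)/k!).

f: a_k = 0, 3, 0, -1, 0, 3/5, …
f∘r: x↦r, Dx↦Dx/r' in L_f ⇒ L₀.
h=∫h₀ ⇒ L = L₀·Dx.
L = (2 + 10·x)·Dx^2 + (1 + 2·x + 5·x^2)·Dx^3  (order 3).
h: a_k = 0, 0, 3, -2, -1/2, 18/5, …
ICs: h(0) = 0, h′(0) = 0, h′′(0) = 6.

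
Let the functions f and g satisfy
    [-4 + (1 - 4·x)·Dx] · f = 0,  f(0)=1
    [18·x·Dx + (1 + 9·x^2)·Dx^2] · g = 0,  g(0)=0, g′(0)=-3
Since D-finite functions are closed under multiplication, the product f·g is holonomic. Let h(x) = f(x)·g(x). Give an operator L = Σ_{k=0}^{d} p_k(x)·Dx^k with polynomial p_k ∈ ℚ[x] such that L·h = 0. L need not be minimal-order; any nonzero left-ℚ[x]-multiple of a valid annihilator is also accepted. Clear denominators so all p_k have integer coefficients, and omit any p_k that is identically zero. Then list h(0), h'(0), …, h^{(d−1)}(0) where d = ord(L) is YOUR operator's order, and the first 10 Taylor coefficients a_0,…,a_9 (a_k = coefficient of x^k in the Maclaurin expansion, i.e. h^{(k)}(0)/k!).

L = 72·x + (8 - 18·x + 144·x^2)·Dx + (-1 + 4·x - 9·x^2 + 36·x^3)·Dx^2  (order 2).
h: a_k = 0, -3, -12, -39, -156, -3363/5, -13452/5, -365721/35, -1462884/35, -5928081/35, …
ICs: h(0) = 0, h′(0) = -3.

f: a_k = 1, 4, 16, 64, 256, 1024, 4096, 16384, 65536, 262144, …
g: a_k = 0, -3, 0, 9, 0, -243/5, 0, 2187/7, 0, -2187, …
f·g: L₀ = L_f ⊗_s L_g, ord ≤ 1·2.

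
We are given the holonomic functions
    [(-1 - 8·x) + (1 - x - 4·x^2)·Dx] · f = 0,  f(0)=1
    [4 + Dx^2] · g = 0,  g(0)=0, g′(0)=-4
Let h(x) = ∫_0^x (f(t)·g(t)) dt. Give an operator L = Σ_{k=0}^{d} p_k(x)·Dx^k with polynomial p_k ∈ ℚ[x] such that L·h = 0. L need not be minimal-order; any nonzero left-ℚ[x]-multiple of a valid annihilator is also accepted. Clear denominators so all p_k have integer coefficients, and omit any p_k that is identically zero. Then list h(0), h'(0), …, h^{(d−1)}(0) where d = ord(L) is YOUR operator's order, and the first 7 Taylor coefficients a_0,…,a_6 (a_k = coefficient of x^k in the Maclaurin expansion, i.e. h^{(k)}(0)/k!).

f: a_k = 1, 1, 5, 9, 29, 65, 181, …
g: a_k = 0, -4, 0, 8/3, 0, -8/15, 0, …
Sym-product of L_f,L_g gives L₀ (≤ ord 2).
h=∫h₀ ⇒ L = L₀·Dx.
L = (4 + 4·x + 16·x^2)·Dx + (2 + 16·x)·Dx^2 + (-1 + x + 4·x^2)·Dx^3  (order 3).
h: a_k = 0, 0, -2, -4/3, -13/3, -20/3, -86/5, …
ICs: h(0) = 0, h′(0) = 0, h′′(0) = -4.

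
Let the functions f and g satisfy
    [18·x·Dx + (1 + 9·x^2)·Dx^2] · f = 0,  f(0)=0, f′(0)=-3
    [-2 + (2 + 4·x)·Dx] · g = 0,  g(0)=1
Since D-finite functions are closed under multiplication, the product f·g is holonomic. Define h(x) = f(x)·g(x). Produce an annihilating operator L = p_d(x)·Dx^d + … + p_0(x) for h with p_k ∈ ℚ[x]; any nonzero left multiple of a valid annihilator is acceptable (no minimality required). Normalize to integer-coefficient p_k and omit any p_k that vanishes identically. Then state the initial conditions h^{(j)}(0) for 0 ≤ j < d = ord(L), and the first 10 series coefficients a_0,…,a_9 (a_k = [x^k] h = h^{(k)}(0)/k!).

f: a_k = 0, -3, 0, 9, 0, -243/5, 0, 2187/7, 0, -2187, …
g: a_k = 1, 1, -1/2, 1/2, -5/8, 7/8, -21/16, 33/16, -429/128, 715/128, …
f·g: L₀ = L_f ⊗_s L_g, ord ≤ 2·1.
L = (3 - 18·x - 9·x^2) + (-2 + 14·x + 54·x^2 + 36·x^3)·Dx + (1 + 4·x + 13·x^2 + 36·x^3 + 36·x^4)·Dx^2  (order 2).
h: a_k = 0, -3, -3, 21/2, 15/2, -2049/40, -1869/40, 187623/560, 162297/560, -2073879/896, …
ICs: h(0) = 0, h′(0) = -3.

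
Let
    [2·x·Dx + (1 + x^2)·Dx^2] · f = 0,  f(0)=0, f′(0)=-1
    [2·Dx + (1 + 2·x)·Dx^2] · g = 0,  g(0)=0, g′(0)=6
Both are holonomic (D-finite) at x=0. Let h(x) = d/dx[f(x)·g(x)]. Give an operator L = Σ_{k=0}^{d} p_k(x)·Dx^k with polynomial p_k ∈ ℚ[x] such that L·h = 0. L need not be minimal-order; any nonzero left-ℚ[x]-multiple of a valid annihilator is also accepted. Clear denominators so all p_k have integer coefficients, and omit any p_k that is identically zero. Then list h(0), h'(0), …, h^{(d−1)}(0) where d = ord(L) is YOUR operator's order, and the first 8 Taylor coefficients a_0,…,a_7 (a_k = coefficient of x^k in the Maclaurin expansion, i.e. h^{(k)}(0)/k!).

L = (24 + 80·x + 88·x^2 + 240·x^3 + 240·x^4 + 208·x^5 + 16·x^7) + (12 + 80·x + 332·x^2 + 608·x^3 + 880·x^4 + 744·x^5 + 560·x^6 + 24·x^7 + 56·x^8)·Dx + (12 + 52·x + 168·x^2 + 372·x^3 + 516·x^4 + 564·x^5 + 384·x^6 + 276·x^7 + 24·x^8 + 32·x^9)·Dx^2 + (2 + 12·x + 34·x^2 + 64·x^3 + 87·x^4 + 96·x^5 + 84·x^6 + 48·x^7 + 33·x^8 + 4·x^9 + 4·x^10)·Dx^3  (order 3).
h: a_k = 0, -12, 18, -24, 50, -532/5, 1022/5, -1968/5, …
ICs: h(0) = 0, h′(0) = -12, h′′(0) = 36.

f: a_k = 0, -1, 0, 1/3, 0, -1/5, 0, 1/7, …
g: a_k = 0, 6, -6, 8, -12, 96/5, -32, 384/7, …
h₀=f·g: eliminate ⇒ L₀, order ≤ 2·2.
h=h₀': d/dx-closure on L₀ ⇒ L.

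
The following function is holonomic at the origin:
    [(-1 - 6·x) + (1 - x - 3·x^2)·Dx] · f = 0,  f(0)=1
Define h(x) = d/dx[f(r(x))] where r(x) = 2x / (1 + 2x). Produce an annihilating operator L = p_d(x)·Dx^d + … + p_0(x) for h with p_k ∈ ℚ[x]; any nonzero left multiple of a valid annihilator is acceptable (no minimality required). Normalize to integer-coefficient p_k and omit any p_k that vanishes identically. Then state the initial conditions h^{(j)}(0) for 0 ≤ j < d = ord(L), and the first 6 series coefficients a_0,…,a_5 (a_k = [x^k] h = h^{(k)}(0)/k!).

L = (12 + 72·x + 576·x^2 + 672·x^3) + (-1 - 18·x - 48·x^2 + 136·x^3 + 336·x^4)·Dx  (order 1).
h: a_k = 2, 24, 0, 576, -1440, 13824, …
ICs: h(0) = 2.

f: a_k = 1, 1, 4, 7, 19, 40, …
f∘r: x↦r, Dx↦Dx/r' in L_f ⇒ L₀.
h=h₀': d/dx-closure on L₀ ⇒ L.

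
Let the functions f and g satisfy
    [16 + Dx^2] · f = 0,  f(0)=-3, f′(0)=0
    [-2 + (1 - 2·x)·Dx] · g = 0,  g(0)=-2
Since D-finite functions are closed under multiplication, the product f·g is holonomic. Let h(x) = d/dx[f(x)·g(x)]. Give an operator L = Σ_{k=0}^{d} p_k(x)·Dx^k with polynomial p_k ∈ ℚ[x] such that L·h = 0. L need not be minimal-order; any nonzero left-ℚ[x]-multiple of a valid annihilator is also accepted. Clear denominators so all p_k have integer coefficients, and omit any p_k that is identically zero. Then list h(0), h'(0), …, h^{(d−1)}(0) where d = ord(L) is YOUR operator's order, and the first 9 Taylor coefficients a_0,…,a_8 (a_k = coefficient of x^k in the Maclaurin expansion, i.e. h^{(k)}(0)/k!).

f: a_k = -3, 0, 24, 0, -32, 0, 256/15, 0, -512/105, …
g: a_k = -2, -4, -8, -16, -32, -64, -128, -256, -512, …
h₀=f·g: eliminate ⇒ L₀, order ≤ 2·1.
Differentiate: ansatz ord ≤ ord L₀ ⇒ L.
L = (8 - 64·x + 64·x^2) + (-4 + 8·x)·Dx + (1 - 4·x + 4·x^2)·Dx^2  (order 2).
h: a_k = 12, -48, -144, -128, -320, -4864/5, -34048/15, -536576/105, -402432/35, …
ICs: h(0) = 12, h′(0) = -48.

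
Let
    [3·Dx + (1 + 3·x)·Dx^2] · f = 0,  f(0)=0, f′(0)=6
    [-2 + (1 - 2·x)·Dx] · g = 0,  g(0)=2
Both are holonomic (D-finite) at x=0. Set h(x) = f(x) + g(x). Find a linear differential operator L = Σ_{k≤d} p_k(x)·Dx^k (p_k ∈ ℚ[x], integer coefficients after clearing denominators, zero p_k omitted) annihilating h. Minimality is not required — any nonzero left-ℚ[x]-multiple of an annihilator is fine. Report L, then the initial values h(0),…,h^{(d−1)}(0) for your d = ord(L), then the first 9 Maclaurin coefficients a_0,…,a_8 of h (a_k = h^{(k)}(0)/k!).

f: a_k = 0, 6, -9, 18, -81/2, 486/5, -243, 4374/7, -6561/4, …
g: a_k = 2, 4, 8, 16, 32, 64, 128, 256, 512, …
L₀ := lclm(L_f,L_g); ord L₀ ≤ 2+1.
L = (-144 - 72·x)·Dx + (-6 - 216·x - 144·x^2)·Dx^2 + (7 + 13·x - 36·x^2 - 36·x^3)·Dx^3  (order 3).
h: a_k = 2, 10, -1, 34, -17/2, 806/5, -115, 6166/7, -4513/4, …
ICs: h(0) = 2, h′(0) = 10, h′′(0) = -2.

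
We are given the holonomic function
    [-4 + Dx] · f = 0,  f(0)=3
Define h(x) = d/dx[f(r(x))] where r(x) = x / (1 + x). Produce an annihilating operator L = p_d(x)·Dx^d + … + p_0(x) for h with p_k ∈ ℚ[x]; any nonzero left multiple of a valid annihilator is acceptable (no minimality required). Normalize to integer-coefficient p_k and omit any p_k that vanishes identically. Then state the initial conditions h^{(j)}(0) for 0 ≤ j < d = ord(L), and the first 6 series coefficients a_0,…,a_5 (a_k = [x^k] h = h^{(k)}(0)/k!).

f: a_k = 3, 12, 24, 32, 32, 128/5, …
f∘r: x↦r, Dx↦Dx/r' in L_f ⇒ L₀.
Differentiate: ansatz ord ≤ ord L₀ ⇒ L.
L = (2 - 2·x) + (-1 - 2·x - x^2)·Dx  (order 1).
h: a_k = 12, 24, -12, -16, 28, -88/5, …
ICs: h(0) = 12.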